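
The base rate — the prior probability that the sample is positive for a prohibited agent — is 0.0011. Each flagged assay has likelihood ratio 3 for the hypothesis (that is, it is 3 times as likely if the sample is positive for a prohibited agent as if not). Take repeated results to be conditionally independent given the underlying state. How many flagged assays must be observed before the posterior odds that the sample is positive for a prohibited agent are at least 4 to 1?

8

Prior odds = 0.0011/0.9989 = 11/9989.
Likelihood ratio per flagged assay = 3.
Target odds = 4.
Need (11/9989) × 3ⁿ ≥ 4, i.e. 3ⁿ ≥ 39956/11.
3⁷ = 2187 falls short of 39956/11 but 3⁸ = 6561 reaches it, so n = 8.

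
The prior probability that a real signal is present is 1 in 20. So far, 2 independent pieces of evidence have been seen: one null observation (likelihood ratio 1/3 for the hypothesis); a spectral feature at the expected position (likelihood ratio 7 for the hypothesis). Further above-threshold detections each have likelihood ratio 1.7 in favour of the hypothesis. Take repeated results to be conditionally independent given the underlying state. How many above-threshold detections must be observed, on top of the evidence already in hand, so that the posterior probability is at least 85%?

8

Prior odds = 0.05/0.95 = 1/19.
Combined Bayes factor of the evidence already in hand = (1/3) × 7 = 7/3.
Odds after that evidence = (1/19) × 7/3 = 7/57.
Target odds = 0.85/0.15 = 17/3.
Need 1.7ⁿ ≥ 17/3 ÷ (7/57) = 323/7.
1.7⁷ = 410338673/10000000 falls short of 323/7 but 1.7⁸ ≈69.7576 reaches it, so n = 8.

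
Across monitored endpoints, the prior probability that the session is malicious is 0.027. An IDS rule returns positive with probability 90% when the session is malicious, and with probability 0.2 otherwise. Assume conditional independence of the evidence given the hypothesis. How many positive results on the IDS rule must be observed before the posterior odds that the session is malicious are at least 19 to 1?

Prior odds: 0.027 ÷ 0.973 = 27/973.
Likelihood ratio of a positive result = 0.9/0.2 = 4.5.
Target odds = 19.
Need (27/973) × 4.5ⁿ ≥ 19, i.e. 4.5ⁿ ≥ 18487/27.
4.5⁴ = 410.0625 falls short of 18487/27 but 4.5⁵ = 1845.28125 reaches it, so n = 5.

5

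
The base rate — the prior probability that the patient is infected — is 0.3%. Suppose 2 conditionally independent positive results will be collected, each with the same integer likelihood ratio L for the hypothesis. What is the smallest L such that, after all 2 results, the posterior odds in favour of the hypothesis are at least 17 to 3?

Prior odds = 0.003/0.997 = 3/997.
Target odds = 17/3.
Need L² ≥ 17/3 ÷ (3/997) = 16949/9.
43² = 1849 < 16949/9 ≤ 1936 = 44², so L = 44.

44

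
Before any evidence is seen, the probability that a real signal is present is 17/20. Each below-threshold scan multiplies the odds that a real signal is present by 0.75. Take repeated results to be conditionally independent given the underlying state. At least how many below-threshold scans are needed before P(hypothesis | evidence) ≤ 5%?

Prior odds = 0.85/0.15 = 17/3.
Likelihood ratio per below-threshold scan = 0.75.
Target odds: 0.05 ÷ 0.95 = 1/19.
Need (17/3) × 0.75ⁿ ≤ 1/19, i.e. 0.75ⁿ ≤ 3/323.
0.75¹⁶ ≈0.0100226 is still above 3/323 but 0.75¹⁷ ≈0.00751695 is at or below it, so n = 17.

17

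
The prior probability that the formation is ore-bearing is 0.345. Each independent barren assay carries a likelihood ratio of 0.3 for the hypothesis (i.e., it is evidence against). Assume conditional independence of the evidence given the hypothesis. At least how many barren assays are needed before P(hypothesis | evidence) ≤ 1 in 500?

Prior odds = 0.345/0.655 = 69/131.
Likelihood ratio per barren assay = 0.3.
Target odds: 0.002 ÷ 0.998 = 1/499.
Need (69/131) × 0.3ⁿ ≤ 1/499, i.e. 0.3ⁿ ≤ 131/34431.
0.3⁴ = 0.0081 is still above 131/34431 but 0.3⁵ = 243/100000 is at or below it, so n = 5.

5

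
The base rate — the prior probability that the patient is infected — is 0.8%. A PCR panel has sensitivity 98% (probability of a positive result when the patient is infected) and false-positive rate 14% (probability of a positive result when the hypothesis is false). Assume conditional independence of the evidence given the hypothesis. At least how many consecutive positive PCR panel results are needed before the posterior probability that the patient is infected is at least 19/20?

Prior odds: 0.008 ÷ 0.992 = 1/124.
Likelihood ratio of a positive result = 0.98/0.14 = 7.
Target odds: 0.95 ÷ 0.05 = 19.
Need (1/124) × 7ⁿ ≥ 19, i.e. 7ⁿ ≥ 2356.
7³ = 343 falls short of 2356 but 7⁴ = 2401 reaches it, so n = 4.

4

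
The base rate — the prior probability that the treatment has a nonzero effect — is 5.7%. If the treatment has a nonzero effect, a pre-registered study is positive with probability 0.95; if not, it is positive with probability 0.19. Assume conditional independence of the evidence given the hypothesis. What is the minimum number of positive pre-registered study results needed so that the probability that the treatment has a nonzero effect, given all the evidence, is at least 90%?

Prior odds = 0.057/0.943 = 57/943.
Likelihood ratio of a positive = 0.95/0.19 = 5.
Target odds: 0.9 ÷ 0.1 = 9.
Need (57/943) × 5ⁿ ≥ 9, i.e. 5ⁿ ≥ 2829/19.
5³ = 125 falls short of 2829/19 but 5⁴ = 625 reaches it, so n = 4.

4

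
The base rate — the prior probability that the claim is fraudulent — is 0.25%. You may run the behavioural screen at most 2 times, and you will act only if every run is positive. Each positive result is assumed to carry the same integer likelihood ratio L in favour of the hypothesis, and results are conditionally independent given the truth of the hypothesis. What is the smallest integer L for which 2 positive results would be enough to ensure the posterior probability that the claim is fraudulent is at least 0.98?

140

Prior odds = 0.0025/0.9975 = 1/399.
Target odds = 0.98/0.02 = 49.
Need L² ≥ 49 ÷ (1/399) = 19551.
139² = 19321 < 19551 ≤ 19600 = 140², so L = 140.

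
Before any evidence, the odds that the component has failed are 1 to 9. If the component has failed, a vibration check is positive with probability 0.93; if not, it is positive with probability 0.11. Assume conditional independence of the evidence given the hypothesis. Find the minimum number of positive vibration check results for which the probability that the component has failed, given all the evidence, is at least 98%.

3

Prior odds = 1/9.
Likelihood ratio of a positive = 0.93/0.11 = 93/11.
Target posterior odds = 0.98/0.02 = 49.
Require (93/11)ⁿ ≥ 49 ÷ (1/9) = 441.
(93/11)² = 8649/121 falls short of 441 but (93/11)³ = 804357/1331 reaches it, so n = 3.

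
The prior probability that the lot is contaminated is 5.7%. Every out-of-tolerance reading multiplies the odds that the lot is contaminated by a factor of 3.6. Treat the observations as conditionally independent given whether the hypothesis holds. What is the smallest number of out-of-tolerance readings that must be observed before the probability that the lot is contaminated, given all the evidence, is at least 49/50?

6

Prior odds = 0.057/0.943 = 57/943.
Likelihood ratio per out-of-tolerance reading = 3.6.
Target posterior odds = 0.98/0.02 = 49.
Need (57/943) × 3.6ⁿ ≥ 49, i.e. 3.6ⁿ ≥ 46207/57.
3.6⁵ = 604.66176 falls short of 46207/57 but 3.6⁶ = 34012224/15625 reaches it, so n = 6.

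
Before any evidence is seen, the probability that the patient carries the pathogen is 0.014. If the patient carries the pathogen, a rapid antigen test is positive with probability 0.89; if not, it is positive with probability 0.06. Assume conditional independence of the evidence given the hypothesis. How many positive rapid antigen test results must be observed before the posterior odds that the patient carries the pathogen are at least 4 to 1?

Prior odds: 0.014 ÷ 0.986 = 7/493.
Likelihood ratio of a positive = 0.89/0.06 = 89/6.
Target odds = 4.
Require (89/6)ⁿ ≥ 4 ÷ (7/493) = 1972/7.
(89/6)² = 7921/36 falls short of 1972/7 but (89/6)³ = 704969/216 reaches it, so n = 3.

3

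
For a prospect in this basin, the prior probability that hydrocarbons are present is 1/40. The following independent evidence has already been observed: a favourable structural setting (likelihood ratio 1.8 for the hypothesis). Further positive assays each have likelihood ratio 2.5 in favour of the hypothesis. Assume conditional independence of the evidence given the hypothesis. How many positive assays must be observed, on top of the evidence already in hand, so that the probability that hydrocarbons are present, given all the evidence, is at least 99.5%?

10

Prior odds = 0.025/0.975 = 1/39.
Bayes factor of the evidence already in hand = 1.8.
Odds after that evidence = (1/39) × 1.8 = 3/65.
Target odds = 0.995/0.005 = 199.
Need 2.5ⁿ ≥ 199 ÷ (3/65) = 12935/3.
2.5⁹ = 1953125/512 falls short of 12935/3 but 2.5¹⁰ = 9765625/1024 reaches it, so n = 10.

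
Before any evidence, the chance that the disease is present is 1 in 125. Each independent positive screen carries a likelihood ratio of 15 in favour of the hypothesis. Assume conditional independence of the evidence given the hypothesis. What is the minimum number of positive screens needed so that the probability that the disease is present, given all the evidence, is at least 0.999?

Prior odds: 0.008 ÷ 0.992 = 1/124.
Likelihood ratio per positive screen = 15.
Target posterior odds = 0.999/0.001 = 999.
Need (1/124) × 15ⁿ ≥ 999, i.e. 15ⁿ ≥ 123876.
15⁴ = 50625 falls short of 123876 but 15⁵ = 759375 reaches it, so n = 5.

5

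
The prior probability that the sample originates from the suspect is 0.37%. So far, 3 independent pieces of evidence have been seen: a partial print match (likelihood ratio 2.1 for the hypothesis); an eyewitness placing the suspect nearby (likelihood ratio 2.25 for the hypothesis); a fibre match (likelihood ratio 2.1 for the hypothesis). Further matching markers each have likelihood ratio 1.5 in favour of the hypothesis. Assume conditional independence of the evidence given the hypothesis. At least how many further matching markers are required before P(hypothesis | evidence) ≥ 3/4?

Prior odds = 0.0037/0.9963 = 37/9963.
Combined Bayes factor of the evidence already in hand = 2.1 × 2.25 × 2.1 = 9.9225.
Odds after that evidence = (37/9963) × 9.9225 = 1813/49200.
Target odds = 0.75/0.25 = 3.
Need 1.5ⁿ ≥ 3 ÷ (1813/49200) = 147600/1813.
1.5¹⁰ = 59049/1024 falls short of 147600/1813 but 1.5¹¹ = 177147/2048 reaches it, so n = 11.

11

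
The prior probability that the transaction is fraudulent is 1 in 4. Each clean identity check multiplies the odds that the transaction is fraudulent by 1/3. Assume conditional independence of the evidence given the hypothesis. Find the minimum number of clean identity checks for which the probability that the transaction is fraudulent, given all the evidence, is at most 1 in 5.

Prior odds = 0.25/0.75 = 1/3.
Likelihood ratio per clean identity check = 1/3.
Target posterior odds = 0.2/0.8 = 0.25.
Need (1/3) × (1/3)ⁿ ≤ 0.25, i.e. (1/3)ⁿ ≤ 0.75.
(1/3)¹ = 1/3, which is already at or below the required 0.75; so n = 1.

1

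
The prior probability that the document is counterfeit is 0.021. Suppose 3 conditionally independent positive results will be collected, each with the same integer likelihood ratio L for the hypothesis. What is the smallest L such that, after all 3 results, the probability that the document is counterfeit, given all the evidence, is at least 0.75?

6

Prior odds = 0.021/0.979 = 21/979.
Target odds = 0.75/0.25 = 3.
Need L³ ≥ 3 ÷ (21/979) = 979/7.
5³ = 125 < 979/7 ≤ 216 = 6³, so L = 6.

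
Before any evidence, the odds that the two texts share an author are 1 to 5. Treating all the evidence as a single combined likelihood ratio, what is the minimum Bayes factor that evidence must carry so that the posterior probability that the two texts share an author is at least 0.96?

120

Prior odds = 0.2.
Target odds = 0.96/0.04 = 24.
Required Bayes factor = 24 ÷ 0.2 = 120.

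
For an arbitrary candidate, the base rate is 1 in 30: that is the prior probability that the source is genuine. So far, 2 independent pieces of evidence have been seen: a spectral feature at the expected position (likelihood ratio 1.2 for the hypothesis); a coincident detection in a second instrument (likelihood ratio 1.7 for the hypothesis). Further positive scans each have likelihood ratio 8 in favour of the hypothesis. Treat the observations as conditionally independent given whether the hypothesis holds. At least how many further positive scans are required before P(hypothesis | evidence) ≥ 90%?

Prior odds = (1/30)/(29/30) = 1/29.
Combined Bayes factor of the evidence already in hand = 1.2 × 1.7 = 2.04.
Odds after that evidence = (1/29) × 2.04 = 51/725.
Target odds = 0.9/0.1 = 9.
Need 8ⁿ ≥ 9 ÷ (51/725) = 2175/17.
8² = 64 falls short of 2175/17 but 8³ = 512 reaches it, so n = 3.

3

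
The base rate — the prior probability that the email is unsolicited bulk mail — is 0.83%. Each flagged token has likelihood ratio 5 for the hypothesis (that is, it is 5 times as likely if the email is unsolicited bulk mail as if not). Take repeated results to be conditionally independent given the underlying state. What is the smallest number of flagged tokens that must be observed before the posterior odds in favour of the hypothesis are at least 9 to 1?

5

Prior odds = 0.0083/0.9917 = 83/9917.
Likelihood ratio per flagged token = 5.
Target odds = 9.
Require 5ⁿ ≥ 9 ÷ (83/9917) = 89253/83.
5⁴ = 625 falls short of 89253/83 but 5⁵ = 3125 reaches it, so n = 5.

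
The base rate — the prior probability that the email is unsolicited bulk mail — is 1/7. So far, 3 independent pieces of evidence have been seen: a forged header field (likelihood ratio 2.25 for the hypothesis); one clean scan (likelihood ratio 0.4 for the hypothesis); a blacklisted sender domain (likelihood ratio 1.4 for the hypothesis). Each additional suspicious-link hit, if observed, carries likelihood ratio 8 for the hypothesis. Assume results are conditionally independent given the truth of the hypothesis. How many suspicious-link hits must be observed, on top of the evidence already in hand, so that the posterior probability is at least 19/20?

Prior odds = (1/7)/(6/7) = 1/6.
Combined Bayes factor of the evidence already in hand = 2.25 × 0.4 × 1.4 = 1.26.
Odds after that evidence = (1/6) × 1.26 = 0.21.
Target odds = 0.95/0.05 = 19.
Need 8ⁿ ≥ 19 ÷ 0.21 = 1900/21.
8² = 64 falls short of 1900/21 but 8³ = 512 reaches it, so n = 3.

3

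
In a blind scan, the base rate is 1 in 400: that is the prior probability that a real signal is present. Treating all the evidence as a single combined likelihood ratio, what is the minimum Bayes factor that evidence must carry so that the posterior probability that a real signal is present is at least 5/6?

Prior odds = 0.0025/0.9975 = 1/399.
Target odds = (5/6)/(1/6) = 5.
Required Bayes factor = 5 ÷ (1/399) = 1995.

1995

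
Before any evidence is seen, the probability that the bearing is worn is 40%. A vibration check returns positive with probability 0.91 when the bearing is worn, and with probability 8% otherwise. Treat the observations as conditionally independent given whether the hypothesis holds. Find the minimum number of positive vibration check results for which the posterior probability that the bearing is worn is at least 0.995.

3

Prior odds = 0.4/0.6 = 2/3.
Likelihood ratio of a positive result = 0.91/0.08 = 11.375.
Target posterior odds = 0.995/0.005 = 199.
Need (2/3) × 11.375ⁿ ≥ 199, i.e. 11.375ⁿ ≥ 298.5.
11.375² = 129.390625 falls short of 298.5 but 11.375³ = 753571/512 reaches it, so n = 3.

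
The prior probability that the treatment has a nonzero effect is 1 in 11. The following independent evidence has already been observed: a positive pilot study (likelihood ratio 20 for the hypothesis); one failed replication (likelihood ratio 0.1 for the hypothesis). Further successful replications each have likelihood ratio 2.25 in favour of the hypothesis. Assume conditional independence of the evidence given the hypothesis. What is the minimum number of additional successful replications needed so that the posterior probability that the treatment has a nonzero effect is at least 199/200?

9

Prior odds = (1/11)/(10/11) = 0.1.
Combined Bayes factor of the evidence already in hand = 20 × 0.1 = 2.
Odds after that evidence = 0.1 × 2 = 0.2.
Target odds = 0.995/0.005 = 199.
Need 2.25ⁿ ≥ 199 ÷ 0.2 = 995.
2.25⁸ = 43046721/65536 falls short of 995 but 2.25⁹ = 387420489/262144 reaches it, so n = 9.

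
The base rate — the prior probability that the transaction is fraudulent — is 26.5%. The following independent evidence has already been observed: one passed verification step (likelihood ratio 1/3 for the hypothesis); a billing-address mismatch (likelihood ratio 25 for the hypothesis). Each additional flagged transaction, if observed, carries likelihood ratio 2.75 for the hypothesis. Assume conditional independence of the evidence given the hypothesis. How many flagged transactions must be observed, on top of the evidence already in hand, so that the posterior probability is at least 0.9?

Prior odds = 0.265/0.735 = 53/147.
Combined Bayes factor of the evidence already in hand = (1/3) × 25 = 25/3.
Odds after that evidence = (53/147) × 25/3 = 1325/441.
Target odds = 0.9/0.1 = 9.
Need 2.75ⁿ ≥ 9 ÷ (1325/441) = 3969/1325.
2.75¹ = 2.75 falls short of 3969/1325 but 2.75² = 7.5625 reaches it, so n = 2.

2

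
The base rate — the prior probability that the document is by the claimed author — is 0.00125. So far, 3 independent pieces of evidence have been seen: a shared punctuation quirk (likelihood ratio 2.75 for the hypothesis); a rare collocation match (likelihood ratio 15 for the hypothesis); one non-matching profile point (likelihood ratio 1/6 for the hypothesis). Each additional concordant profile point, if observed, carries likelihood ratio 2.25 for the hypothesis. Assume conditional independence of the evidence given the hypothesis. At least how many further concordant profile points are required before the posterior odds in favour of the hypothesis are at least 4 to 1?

8

Prior odds = 0.00125/0.99875 = 1/799.
Combined Bayes factor of the evidence already in hand = 2.75 × 15 × (1/6) = 6.875.
Odds after that evidence = (1/799) × 6.875 = 55/6392.
Target odds = 4.
Need 2.25ⁿ ≥ 4 ÷ (55/6392) = 25568/55.
2.25⁷ = 4782969/16384 falls short of 25568/55 but 2.25⁸ = 43046721/65536 reaches it, so n = 8.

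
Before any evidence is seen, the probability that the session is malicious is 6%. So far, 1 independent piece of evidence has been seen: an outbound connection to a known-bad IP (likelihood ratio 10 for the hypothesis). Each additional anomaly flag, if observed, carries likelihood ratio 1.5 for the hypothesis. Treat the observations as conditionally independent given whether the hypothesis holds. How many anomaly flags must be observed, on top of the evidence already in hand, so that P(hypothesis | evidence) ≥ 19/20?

9

Prior odds = 0.06/0.94 = 3/47.
Bayes factor of the evidence already in hand = 10.
Odds after that evidence = (3/47) × 10 = 30/47.
Target odds = 0.95/0.05 = 19.
Need 1.5ⁿ ≥ 19 ÷ (30/47) = 893/30.
1.5⁸ = 25.62890625 falls short of 893/30 but 1.5⁹ = 19683/512 reaches it, so n = 9.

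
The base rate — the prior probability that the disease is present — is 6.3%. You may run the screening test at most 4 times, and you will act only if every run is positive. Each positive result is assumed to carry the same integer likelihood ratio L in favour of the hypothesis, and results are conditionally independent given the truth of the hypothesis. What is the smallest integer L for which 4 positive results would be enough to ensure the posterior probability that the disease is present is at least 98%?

6

Prior odds = 0.063/0.937 = 63/937.
Target odds = 0.98/0.02 = 49.
Need L⁴ ≥ 49 ÷ (63/937) = 6559/9.
5⁴ = 625 < 6559/9 ≤ 1296 = 6⁴, so L = 6.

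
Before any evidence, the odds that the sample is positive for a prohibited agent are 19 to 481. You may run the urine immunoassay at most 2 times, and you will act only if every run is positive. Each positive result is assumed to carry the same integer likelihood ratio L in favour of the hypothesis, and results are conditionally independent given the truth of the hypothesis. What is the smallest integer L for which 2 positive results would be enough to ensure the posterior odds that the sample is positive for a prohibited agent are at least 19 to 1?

Prior odds = 19/481.
Target odds = 19.
Need L² ≥ 19 ÷ (19/481) = 481.
21² = 441 < 481 ≤ 484 = 22², so L = 22.

22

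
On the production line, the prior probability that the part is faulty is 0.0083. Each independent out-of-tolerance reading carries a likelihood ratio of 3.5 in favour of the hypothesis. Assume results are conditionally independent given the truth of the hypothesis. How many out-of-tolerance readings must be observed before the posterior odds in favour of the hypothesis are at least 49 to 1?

Prior odds: 0.0083 ÷ 0.9917 = 83/9917.
Likelihood ratio per out-of-tolerance reading = 3.5.
Target odds = 49.
Need (83/9917) × 3.5ⁿ ≥ 49, i.e. 3.5ⁿ ≥ 485933/83.
3.5⁶ = 1838.265625 falls short of 485933/83 but 3.5⁷ = 823543/128 reaches it, so n = 7.

7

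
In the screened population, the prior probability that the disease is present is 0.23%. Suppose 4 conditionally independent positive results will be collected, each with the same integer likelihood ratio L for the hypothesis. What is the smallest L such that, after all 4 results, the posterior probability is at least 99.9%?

Prior odds = 0.0023/0.9977 = 23/9977.
Target odds = 0.999/0.001 = 999.
Need L⁴ ≥ 999 ÷ (23/9977) = 9967023/23.
25⁴ = 390625 < 9967023/23 ≤ 456976 = 26⁴, so L = 26.

26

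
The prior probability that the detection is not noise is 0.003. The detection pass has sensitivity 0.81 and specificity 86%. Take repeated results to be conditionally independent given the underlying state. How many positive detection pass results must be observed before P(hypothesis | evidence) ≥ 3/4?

Prior odds: 0.003 ÷ 0.997 = 3/997.
False-positive rate = 1 − 0.86 = 0.14; likelihood ratio of a positive = 0.81/0.14 = 81/14.
Target posterior odds = 0.75/0.25 = 3.
Need (3/997) × (81/14)ⁿ ≥ 3, i.e. (81/14)ⁿ ≥ 997.
(81/14)³ = 531441/2744 falls short of 997 but (81/14)⁴ = 43046721/38416 reaches it, so n = 4.

4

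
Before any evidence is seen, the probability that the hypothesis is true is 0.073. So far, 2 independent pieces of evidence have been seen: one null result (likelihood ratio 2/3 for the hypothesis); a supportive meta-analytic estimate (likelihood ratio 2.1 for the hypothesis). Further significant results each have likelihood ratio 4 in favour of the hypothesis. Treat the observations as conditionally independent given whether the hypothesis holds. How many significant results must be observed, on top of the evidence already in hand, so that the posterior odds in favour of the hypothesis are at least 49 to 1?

5

Prior odds = 0.073/0.927 = 73/927.
Combined Bayes factor of the evidence already in hand = (2/3) × 2.1 = 1.4.
Odds after that evidence = (73/927) × 1.4 = 511/4635.
Target odds = 49.
Need 4ⁿ ≥ 49 ÷ (511/4635) = 32445/73.
4⁴ = 256 falls short of 32445/73 but 4⁵ = 1024 reaches it, so n = 5.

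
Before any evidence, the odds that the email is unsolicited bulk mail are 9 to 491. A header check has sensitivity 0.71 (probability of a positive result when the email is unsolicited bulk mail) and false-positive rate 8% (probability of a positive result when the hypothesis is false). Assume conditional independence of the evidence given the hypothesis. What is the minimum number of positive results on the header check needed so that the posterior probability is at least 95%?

4

Prior odds = 9/491.
Likelihood ratio of a positive result = 0.71/0.08 = 8.875.
Target odds: 0.95 ÷ 0.05 = 19.
Need (9/491) × 8.875ⁿ ≥ 19, i.e. 8.875ⁿ ≥ 9329/9.
8.875³ = 357911/512 falls short of 9329/9 but 8.875⁴ = 25411681/4096 reaches it, so n = 4.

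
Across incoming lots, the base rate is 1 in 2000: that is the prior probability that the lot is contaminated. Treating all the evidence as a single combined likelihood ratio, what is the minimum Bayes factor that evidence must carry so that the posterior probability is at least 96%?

Prior odds = 0.0005/0.9995 = 1/1999.
Target odds = 0.96/0.04 = 24.
Required Bayes factor = 24 ÷ (1/1999) = 47976.

47976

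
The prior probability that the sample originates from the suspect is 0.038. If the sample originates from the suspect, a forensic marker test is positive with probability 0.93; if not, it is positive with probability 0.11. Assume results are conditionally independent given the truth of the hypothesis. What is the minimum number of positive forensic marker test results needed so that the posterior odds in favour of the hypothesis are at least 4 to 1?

Prior odds = 0.038/0.962 = 19/481.
Likelihood ratio of a positive = 0.93/0.11 = 93/11.
Target odds = 4.
Need (19/481) × (93/11)ⁿ ≥ 4, i.e. (93/11)ⁿ ≥ 1924/19.
(93/11)² = 8649/121 falls short of 1924/19 but (93/11)³ = 804357/1331 reaches it, so n = 3.

3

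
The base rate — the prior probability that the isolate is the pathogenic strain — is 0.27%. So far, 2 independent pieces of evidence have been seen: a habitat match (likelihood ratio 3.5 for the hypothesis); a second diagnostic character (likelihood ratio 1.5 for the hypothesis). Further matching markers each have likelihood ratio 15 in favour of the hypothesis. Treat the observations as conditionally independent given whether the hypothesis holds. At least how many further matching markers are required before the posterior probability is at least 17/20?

3

Prior odds = 0.0027/0.9973 = 27/9973.
Combined Bayes factor of the evidence already in hand = 3.5 × 1.5 = 5.25.
Odds after that evidence = (27/9973) × 5.25 = 567/39892.
Target odds = 0.85/0.15 = 17/3.
Need 15ⁿ ≥ 17/3 ÷ (567/39892) = 678164/1701.
15² = 225 falls short of 678164/1701 but 15³ = 3375 reaches it, so n = 3.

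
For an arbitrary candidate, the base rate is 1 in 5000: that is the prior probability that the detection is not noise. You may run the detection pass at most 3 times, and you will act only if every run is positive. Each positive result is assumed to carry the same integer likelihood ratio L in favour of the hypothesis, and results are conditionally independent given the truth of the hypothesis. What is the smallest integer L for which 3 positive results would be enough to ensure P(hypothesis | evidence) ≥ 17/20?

Prior odds = 0.0002/0.9998 = 1/4999.
Target odds = 0.85/0.15 = 17/3.
Need L³ ≥ 17/3 ÷ (1/4999) = 84983/3.
30³ = 27000 < 84983/3 ≤ 29791 = 31³, so L = 31.

31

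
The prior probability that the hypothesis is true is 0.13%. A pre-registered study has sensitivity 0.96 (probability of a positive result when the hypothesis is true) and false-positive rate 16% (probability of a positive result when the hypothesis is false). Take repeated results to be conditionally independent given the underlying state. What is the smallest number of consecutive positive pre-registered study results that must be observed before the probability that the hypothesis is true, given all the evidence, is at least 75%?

Prior odds = 0.0013/0.9987 = 13/9987.
Likelihood ratio of a positive result = 0.96/0.16 = 6.
Target odds: 0.75 ÷ 0.25 = 3.
Need (13/9987) × 6ⁿ ≥ 3, i.e. 6ⁿ ≥ 29961/13.
6⁴ = 1296 falls short of 29961/13 but 6⁵ = 7776 reaches it, so n = 5.

5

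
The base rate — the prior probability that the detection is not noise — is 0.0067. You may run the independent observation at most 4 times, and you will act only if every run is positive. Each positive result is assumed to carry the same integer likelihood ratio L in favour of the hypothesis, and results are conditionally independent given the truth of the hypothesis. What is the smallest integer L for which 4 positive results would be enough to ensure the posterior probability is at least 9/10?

Prior odds = 0.0067/0.9933 = 67/9933.
Target odds = 0.9/0.1 = 9.
Need L⁴ ≥ 9 ÷ (67/9933) = 89397/67.
6⁴ = 1296 < 89397/67 ≤ 2401 = 7⁴, so L = 7.

7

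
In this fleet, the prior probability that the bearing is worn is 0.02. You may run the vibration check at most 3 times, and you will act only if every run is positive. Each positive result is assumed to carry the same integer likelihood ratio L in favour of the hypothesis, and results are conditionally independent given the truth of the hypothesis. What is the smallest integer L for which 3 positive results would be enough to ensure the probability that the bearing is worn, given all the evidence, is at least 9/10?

Prior odds = 0.02/0.98 = 1/49.
Target odds = 0.9/0.1 = 9.
Need L³ ≥ 9 ÷ (1/49) = 441.
7³ = 343 < 441 ≤ 512 = 8³, so L = 8.

8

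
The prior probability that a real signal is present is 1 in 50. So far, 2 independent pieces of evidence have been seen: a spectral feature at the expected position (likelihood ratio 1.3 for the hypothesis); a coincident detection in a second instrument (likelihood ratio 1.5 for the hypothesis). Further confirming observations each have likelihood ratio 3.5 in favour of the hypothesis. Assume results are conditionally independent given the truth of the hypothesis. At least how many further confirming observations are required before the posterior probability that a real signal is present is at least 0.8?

4

Prior odds = 0.02/0.98 = 1/49.
Combined Bayes factor of the evidence already in hand = 1.3 × 1.5 = 1.95.
Odds after that evidence = (1/49) × 1.95 = 39/980.
Target odds = 0.8/0.2 = 4.
Need 3.5ⁿ ≥ 4 ÷ (39/980) = 3920/39.
3.5³ = 42.875 falls short of 3920/39 but 3.5⁴ = 150.0625 reaches it, so n = 4.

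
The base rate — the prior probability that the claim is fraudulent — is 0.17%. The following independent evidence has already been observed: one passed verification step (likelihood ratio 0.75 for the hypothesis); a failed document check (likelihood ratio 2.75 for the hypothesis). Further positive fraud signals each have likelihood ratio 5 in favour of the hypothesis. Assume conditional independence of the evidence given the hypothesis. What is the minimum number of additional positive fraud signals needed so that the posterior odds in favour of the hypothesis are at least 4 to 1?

5

Prior odds = 0.0017/0.9983 = 17/9983.
Combined Bayes factor of the evidence already in hand = 0.75 × 2.75 = 2.0625.
Odds after that evidence = (17/9983) × 2.0625 = 561/159728.
Target odds = 4.
Need 5ⁿ ≥ 4 ÷ (561/159728) = 638912/561.
5⁴ = 625 falls short of 638912/561 but 5⁵ = 3125 reaches it, so n = 5.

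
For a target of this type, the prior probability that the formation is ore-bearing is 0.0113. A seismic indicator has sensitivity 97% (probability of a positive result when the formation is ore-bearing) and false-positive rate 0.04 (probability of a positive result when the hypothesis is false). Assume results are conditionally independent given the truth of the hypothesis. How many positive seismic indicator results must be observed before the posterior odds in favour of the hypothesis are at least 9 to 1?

3

Prior odds: 0.0113 ÷ 0.9887 = 113/9887.
Likelihood ratio of a positive result = 0.97/0.04 = 24.25.
Target odds = 9.
Need (113/9887) × 24.25ⁿ ≥ 9, i.e. 24.25ⁿ ≥ 88983/113.
24.25² = 588.0625 falls short of 88983/113 but 24.25³ = 912673/64 reaches it, so n = 3.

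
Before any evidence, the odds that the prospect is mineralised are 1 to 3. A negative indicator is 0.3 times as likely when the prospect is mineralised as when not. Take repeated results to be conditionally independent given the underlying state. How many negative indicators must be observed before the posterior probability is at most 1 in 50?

3

Prior odds = 1/3.
Likelihood ratio per negative indicator = 0.3.
Target odds: 0.02 ÷ 0.98 = 1/49.
Need (1/3) × 0.3ⁿ ≤ 1/49, i.e. 0.3ⁿ ≤ 3/49.
0.3² = 0.09 is still above 3/49 but 0.3³ = 0.027 is at or below it, so n = 3.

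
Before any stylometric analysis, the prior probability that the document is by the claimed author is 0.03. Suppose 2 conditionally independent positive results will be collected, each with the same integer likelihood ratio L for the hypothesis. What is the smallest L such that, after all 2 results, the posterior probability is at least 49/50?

Prior odds = 0.03/0.97 = 3/97.
Target odds = 0.98/0.02 = 49.
Need L² ≥ 49 ÷ (3/97) = 4753/3.
39² = 1521 < 4753/3 ≤ 1600 = 40², so L = 40.

40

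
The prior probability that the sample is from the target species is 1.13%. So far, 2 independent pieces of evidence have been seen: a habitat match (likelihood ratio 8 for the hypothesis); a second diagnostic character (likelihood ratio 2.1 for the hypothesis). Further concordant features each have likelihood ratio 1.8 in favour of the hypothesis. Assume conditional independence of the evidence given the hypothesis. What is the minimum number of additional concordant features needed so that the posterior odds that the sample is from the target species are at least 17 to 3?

Prior odds = 0.0113/0.9887 = 113/9887.
Combined Bayes factor of the evidence already in hand = 8 × 2.1 = 16.8.
Odds after that evidence = (113/9887) × 16.8 = 9492/49435.
Target odds = 17/3.
Need 1.8ⁿ ≥ 17/3 ÷ (9492/49435) = 840395/28476.
1.8⁵ = 18.89568 falls short of 840395/28476 but 1.8⁶ = 531441/15625 reaches it, so n = 6.

6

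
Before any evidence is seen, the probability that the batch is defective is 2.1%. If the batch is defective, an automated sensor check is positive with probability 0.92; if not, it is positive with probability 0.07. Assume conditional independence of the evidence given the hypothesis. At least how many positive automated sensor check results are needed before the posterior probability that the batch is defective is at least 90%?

3

Prior odds: 0.021 ÷ 0.979 = 21/979.
Likelihood ratio of a positive = 0.92/0.07 = 92/7.
Target posterior odds = 0.9/0.1 = 9.
Need (21/979) × (92/7)ⁿ ≥ 9, i.e. (92/7)ⁿ ≥ 2937/7.
(92/7)² = 8464/49 falls short of 2937/7 but (92/7)³ = 778688/343 reaches it, so n = 3.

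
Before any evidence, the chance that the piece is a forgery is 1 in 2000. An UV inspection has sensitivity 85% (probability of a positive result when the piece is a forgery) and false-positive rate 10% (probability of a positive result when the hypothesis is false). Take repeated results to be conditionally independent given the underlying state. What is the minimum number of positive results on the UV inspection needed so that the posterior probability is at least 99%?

Prior odds: 0.0005 ÷ 0.9995 = 1/1999.
Likelihood ratio of a positive result = 0.85/0.1 = 8.5.
Target posterior odds = 0.99/0.01 = 99.
Need (1/1999) × 8.5ⁿ ≥ 99, i.e. 8.5ⁿ ≥ 197901.
8.5⁵ = 44370.53125 falls short of 197901 but 8.5⁶ = 24137569/64 reaches it, so n = 6.

6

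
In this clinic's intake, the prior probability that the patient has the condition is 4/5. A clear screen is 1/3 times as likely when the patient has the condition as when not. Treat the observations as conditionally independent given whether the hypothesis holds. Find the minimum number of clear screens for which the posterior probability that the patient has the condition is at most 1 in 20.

4

Prior odds = 0.8/0.2 = 4.
Likelihood ratio per clear screen = 1/3.
Target posterior odds = 0.05/0.95 = 1/19.
Require (1/3)ⁿ ≤ 1/19 ÷ 4 = 1/76.
(1/3)³ = 1/27 is still above 1/76 but (1/3)⁴ = 1/81 is at or below it, so n = 4.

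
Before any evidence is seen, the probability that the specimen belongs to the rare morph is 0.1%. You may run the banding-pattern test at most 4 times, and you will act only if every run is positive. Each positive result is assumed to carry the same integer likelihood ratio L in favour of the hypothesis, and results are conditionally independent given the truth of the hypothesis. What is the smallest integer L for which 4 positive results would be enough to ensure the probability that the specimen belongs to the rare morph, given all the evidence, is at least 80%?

Prior odds = 0.001/0.999 = 1/999.
Target odds = 0.8/0.2 = 4.
Need L⁴ ≥ 4 ÷ (1/999) = 3996.
7⁴ = 2401 < 3996 ≤ 4096 = 8⁴, so L = 8.

8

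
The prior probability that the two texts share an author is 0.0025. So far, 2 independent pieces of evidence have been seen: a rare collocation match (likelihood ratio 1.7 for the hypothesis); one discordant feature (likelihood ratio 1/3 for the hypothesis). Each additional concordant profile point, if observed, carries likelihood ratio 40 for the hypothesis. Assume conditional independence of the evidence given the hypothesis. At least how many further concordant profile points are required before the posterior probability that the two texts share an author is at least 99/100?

4

Prior odds = 0.0025/0.9975 = 1/399.
Combined Bayes factor of the evidence already in hand = 1.7 × (1/3) = 17/30.
Odds after that evidence = (1/399) × 17/30 = 17/11970.
Target odds = 0.99/0.01 = 99.
Need 40ⁿ ≥ 99 ÷ (17/11970) = 1185030/17.
40³ = 64000 falls short of 1185030/17 but 40⁴ = 2560000 reaches it, so n = 4.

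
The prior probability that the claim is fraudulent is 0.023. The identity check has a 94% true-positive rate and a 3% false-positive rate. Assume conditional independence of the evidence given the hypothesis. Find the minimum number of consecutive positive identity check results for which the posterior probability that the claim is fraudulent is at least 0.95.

2

Prior odds = 0.023/0.977 = 23/977.
Likelihood ratio of a positive result = 0.94/0.03 = 94/3.
Target odds: 0.95 ÷ 0.05 = 19.
Require (94/3)ⁿ ≥ 19 ÷ (23/977) = 18563/23.
(94/3)¹ = 94/3 falls short of 18563/23 but (94/3)² = 8836/9 reaches it, so n = 2.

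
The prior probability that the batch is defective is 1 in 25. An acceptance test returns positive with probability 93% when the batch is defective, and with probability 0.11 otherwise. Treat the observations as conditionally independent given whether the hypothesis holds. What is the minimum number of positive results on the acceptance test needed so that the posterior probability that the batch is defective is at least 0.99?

4

Prior odds = 0.04/0.96 = 1/24.
Likelihood ratio of a positive result = 0.93/0.11 = 93/11.
Target odds: 0.99 ÷ 0.01 = 99.
Need (1/24) × (93/11)ⁿ ≥ 99, i.e. (93/11)ⁿ ≥ 2376.
(93/11)³ = 804357/1331 falls short of 2376 but (93/11)⁴ = 74805201/14641 reaches it, so n = 4.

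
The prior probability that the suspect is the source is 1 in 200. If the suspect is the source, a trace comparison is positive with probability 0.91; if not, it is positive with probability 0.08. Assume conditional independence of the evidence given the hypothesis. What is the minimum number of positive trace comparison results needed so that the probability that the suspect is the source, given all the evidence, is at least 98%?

Prior odds: 0.005 ÷ 0.995 = 1/199.
Likelihood ratio of a positive = 0.91/0.08 = 11.375.
Target odds: 0.98 ÷ 0.02 = 49.
Require 11.375ⁿ ≥ 49 ÷ (1/199) = 9751.
11.375³ = 753571/512 falls short of 9751 but 11.375⁴ = 68574961/4096 reaches it, so n = 4.

4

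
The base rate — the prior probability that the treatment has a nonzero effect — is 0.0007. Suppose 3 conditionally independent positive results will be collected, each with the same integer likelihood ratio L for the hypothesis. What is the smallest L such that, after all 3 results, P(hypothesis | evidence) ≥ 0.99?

53

Prior odds = 0.0007/0.9993 = 7/9993.
Target odds = 0.99/0.01 = 99.
Need L³ ≥ 99 ÷ (7/9993) = 989307/7.
52³ = 140608 < 989307/7 ≤ 148877 = 53³, so L = 53.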